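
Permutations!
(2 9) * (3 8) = [0, 1, 9, 8, 4, 5, 6, 7, 3, 2] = (2 9)(3 8)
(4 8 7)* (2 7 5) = [0, 1, 7, 3, 8, 2, 6, 4, 5] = (2 7 4 8 5)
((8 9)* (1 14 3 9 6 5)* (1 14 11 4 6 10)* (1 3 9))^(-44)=(1 9 4 10 5)(3 14 11 8 6)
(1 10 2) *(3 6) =(1 10 2)(3 6) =[0, 10, 1, 6, 4, 5, 3, 7, 8, 9, 2]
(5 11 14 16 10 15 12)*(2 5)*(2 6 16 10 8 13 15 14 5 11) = (2 11 5)(6 16 8 13 15 12)(10 14) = [0, 1, 11, 3, 4, 2, 16, 7, 13, 9, 14, 5, 6, 15, 10, 12, 8]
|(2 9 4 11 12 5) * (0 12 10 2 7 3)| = 5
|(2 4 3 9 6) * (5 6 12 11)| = |(2 4 3 9 12 11 5 6)| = 8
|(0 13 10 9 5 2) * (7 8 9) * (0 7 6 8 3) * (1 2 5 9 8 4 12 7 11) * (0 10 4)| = 24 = |(0 13 4 12 7 3 10 6)(1 2 11)|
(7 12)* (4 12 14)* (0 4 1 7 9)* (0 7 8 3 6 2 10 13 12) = (0 4)(1 8 3 6 2 10 13 12 9 7 14) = [4, 8, 10, 6, 0, 5, 2, 14, 3, 7, 13, 11, 9, 12, 1]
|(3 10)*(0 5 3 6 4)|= 6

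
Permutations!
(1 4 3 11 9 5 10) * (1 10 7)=(1 4 3 11 9 5 7)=[0, 4, 2, 11, 3, 7, 6, 1, 8, 5, 10, 9]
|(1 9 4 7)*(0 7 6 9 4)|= 6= |(0 7 1 4 6 9)|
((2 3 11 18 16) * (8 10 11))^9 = ((2 3 8 10 11 18 16))^9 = (2 8 11 16 3 10 18)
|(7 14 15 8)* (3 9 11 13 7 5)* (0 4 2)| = 9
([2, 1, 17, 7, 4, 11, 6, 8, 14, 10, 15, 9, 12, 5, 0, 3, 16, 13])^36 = (0 7 10 5 2 8 15 11 17 14 3 9 13)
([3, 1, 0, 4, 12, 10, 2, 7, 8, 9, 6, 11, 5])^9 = (0 3 4 12 5 10 6 2)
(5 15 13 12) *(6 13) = [0, 1, 2, 3, 4, 15, 13, 7, 8, 9, 10, 11, 5, 12, 14, 6] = (5 15 6 13 12)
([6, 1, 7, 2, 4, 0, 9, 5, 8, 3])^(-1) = (0 5 7 2 3 9 6)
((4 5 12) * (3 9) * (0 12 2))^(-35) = ((0 12 4 5 2)(3 9))^(-35) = (12)(3 9)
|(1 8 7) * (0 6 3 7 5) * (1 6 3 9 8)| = |(0 3 7 6 9 8 5)| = 7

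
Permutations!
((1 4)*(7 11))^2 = ((1 4)(7 11))^2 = (11)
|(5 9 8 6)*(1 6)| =5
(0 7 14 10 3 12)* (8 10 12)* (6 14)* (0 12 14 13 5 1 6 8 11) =(14)(0 7 8 10 3 11)(1 6 13 5) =[7, 6, 2, 11, 4, 1, 13, 8, 10, 9, 3, 0, 12, 5, 14]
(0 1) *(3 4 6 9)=(0 1)(3 4 6 9)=[1, 0, 2, 4, 6, 5, 9, 7, 8, 3]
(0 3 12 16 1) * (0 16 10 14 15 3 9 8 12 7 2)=(0 9 8 12 10 14 15 3 7 2)(1 16)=[9, 16, 0, 7, 4, 5, 6, 2, 12, 8, 14, 11, 10, 13, 15, 3, 1]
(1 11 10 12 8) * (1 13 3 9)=(1 11 10 12 8 13 3 9)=[0, 11, 2, 9, 4, 5, 6, 7, 13, 1, 12, 10, 8, 3]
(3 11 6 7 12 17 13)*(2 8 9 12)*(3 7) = (2 8 9 12 17 13 7)(3 11 6) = [0, 1, 8, 11, 4, 5, 3, 2, 9, 12, 10, 6, 17, 7, 14, 15, 16, 13]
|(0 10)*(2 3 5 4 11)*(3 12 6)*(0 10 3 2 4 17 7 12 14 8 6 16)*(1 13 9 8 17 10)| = 30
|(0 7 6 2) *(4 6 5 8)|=|(0 7 5 8 4 6 2)|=7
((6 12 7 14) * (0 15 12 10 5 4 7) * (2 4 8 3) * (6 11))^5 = ((0 15 12)(2 4 7 14 11 6 10 5 8 3))^5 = (0 12 15)(2 6)(3 11)(4 10)(5 7)(8 14)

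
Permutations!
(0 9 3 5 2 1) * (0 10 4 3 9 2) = [2, 10, 1, 5, 3, 0, 6, 7, 8, 9, 4] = (0 2 1 10 4 3 5)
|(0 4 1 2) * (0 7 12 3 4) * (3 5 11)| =8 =|(1 2 7 12 5 11 3 4)|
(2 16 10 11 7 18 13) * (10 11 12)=(2 16 11 7 18 13)(10 12)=[0, 1, 16, 3, 4, 5, 6, 18, 8, 9, 12, 7, 10, 2, 14, 15, 11, 17, 13]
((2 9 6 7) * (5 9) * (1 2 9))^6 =(9) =((1 2 5)(6 7 9))^6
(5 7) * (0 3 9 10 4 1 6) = (0 3 9 10 4 1 6)(5 7) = [3, 6, 2, 9, 1, 7, 0, 5, 8, 10, 4]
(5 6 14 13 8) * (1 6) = (1 6 14 13 8 5) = [0, 6, 2, 3, 4, 1, 14, 7, 5, 9, 10, 11, 12, 8, 13]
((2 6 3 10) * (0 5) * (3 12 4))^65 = ((0 5)(2 6 12 4 3 10))^65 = (0 5)(2 10 3 4 12 6)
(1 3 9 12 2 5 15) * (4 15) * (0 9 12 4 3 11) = (0 9 4 15 1 11)(2 5 3 12) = [9, 11, 5, 12, 15, 3, 6, 7, 8, 4, 10, 0, 2, 13, 14, 1]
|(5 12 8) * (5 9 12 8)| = 4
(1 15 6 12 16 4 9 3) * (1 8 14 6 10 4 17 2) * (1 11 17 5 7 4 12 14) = (1 15 10 12 16 5 7 4 9 3 8)(2 11 17)(6 14) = [0, 15, 11, 8, 9, 7, 14, 4, 1, 3, 12, 17, 16, 13, 6, 10, 5, 2]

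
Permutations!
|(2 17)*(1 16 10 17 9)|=|(1 16 10 17 2 9)|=6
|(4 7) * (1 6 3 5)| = |(1 6 3 5)(4 7)| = 4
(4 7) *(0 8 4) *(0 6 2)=(0 8 4 7 6 2)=[8, 1, 0, 3, 7, 5, 2, 6, 4]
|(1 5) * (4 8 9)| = 6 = |(1 5)(4 8 9)|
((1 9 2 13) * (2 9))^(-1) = (1 13 2)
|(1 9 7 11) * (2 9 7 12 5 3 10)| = |(1 7 11)(2 9 12 5 3 10)| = 6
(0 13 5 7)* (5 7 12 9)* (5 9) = (0 13 7)(5 12) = [13, 1, 2, 3, 4, 12, 6, 0, 8, 9, 10, 11, 5, 7]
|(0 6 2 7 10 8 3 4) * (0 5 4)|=|(0 6 2 7 10 8 3)(4 5)|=14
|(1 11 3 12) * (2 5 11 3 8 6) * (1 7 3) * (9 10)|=|(2 5 11 8 6)(3 12 7)(9 10)|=30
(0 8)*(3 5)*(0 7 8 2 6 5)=[2, 1, 6, 0, 4, 3, 5, 8, 7]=(0 2 6 5 3)(7 8)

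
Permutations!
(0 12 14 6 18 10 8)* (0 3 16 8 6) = (0 12 14)(3 16 8)(6 18 10) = [12, 1, 2, 16, 4, 5, 18, 7, 3, 9, 6, 11, 14, 13, 0, 15, 8, 17, 10]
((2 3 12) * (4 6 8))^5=((2 3 12)(4 6 8))^5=(2 12 3)(4 8 6)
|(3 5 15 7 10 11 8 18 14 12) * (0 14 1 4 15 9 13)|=|(0 14 12 3 5 9 13)(1 4 15 7 10 11 8 18)|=56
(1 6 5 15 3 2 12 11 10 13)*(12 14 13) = [0, 6, 14, 2, 4, 15, 5, 7, 8, 9, 12, 10, 11, 1, 13, 3] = (1 6 5 15 3 2 14 13)(10 12 11)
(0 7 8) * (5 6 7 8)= (0 8)(5 6 7)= [8, 1, 2, 3, 4, 6, 7, 5, 0]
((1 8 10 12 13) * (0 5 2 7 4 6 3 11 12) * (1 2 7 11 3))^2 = ((0 5 7 4 6 1 8 10)(2 11 12 13))^2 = (0 7 6 8)(1 10 5 4)(2 12)(11 13)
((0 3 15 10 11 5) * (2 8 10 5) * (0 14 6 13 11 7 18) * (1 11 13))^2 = ((0 3 15 5 14 6 1 11 2 8 10 7 18))^2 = (0 15 14 1 2 10 18 3 5 6 11 8 7)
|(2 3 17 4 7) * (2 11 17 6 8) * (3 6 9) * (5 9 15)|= |(2 6 8)(3 15 5 9)(4 7 11 17)|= 12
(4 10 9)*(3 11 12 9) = (3 11 12 9 4 10) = [0, 1, 2, 11, 10, 5, 6, 7, 8, 4, 3, 12, 9]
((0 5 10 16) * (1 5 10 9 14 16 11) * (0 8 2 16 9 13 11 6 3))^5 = (0 10 6 3)(1 5 13 11)(2 8 16)(9 14) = ((0 10 6 3)(1 5 13 11)(2 16 8)(9 14))^5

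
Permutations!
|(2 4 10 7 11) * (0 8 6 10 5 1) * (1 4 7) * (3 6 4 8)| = |(0 3 6 10 1)(2 7 11)(4 5 8)| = 15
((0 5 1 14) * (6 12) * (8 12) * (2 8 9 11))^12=(14)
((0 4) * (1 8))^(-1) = (0 4)(1 8)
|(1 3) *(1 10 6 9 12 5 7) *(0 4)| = 8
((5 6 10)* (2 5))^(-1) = ((2 5 6 10))^(-1) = (2 10 6 5)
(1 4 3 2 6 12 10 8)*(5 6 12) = (1 4 3 2 12 10 8)(5 6) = [0, 4, 12, 2, 3, 6, 5, 7, 1, 9, 8, 11, 10]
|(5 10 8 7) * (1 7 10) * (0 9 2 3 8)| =|(0 9 2 3 8 10)(1 7 5)| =6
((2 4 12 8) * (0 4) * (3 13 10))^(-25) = (3 10 13)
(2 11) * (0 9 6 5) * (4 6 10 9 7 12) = [7, 1, 11, 3, 6, 0, 5, 12, 8, 10, 9, 2, 4] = (0 7 12 4 6 5)(2 11)(9 10)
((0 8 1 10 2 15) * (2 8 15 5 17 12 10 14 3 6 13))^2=((0 15)(1 14 3 6 13 2 5 17 12 10 8))^2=(1 3 13 5 12 8 14 6 2 17 10)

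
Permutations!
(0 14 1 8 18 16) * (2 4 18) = [14, 8, 4, 3, 18, 5, 6, 7, 2, 9, 10, 11, 12, 13, 1, 15, 0, 17, 16] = (0 14 1 8 2 4 18 16)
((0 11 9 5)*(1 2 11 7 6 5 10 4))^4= ((0 7 6 5)(1 2 11 9 10 4))^4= (1 10 11)(2 4 9)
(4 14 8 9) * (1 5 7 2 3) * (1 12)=(1 5 7 2 3 12)(4 14 8 9)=[0, 5, 3, 12, 14, 7, 6, 2, 9, 4, 10, 11, 1, 13, 8]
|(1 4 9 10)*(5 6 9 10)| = 3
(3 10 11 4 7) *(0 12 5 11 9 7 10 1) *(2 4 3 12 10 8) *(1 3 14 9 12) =(0 10 12 5 11 14 9 7 1)(2 4 8) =[10, 0, 4, 3, 8, 11, 6, 1, 2, 7, 12, 14, 5, 13, 9]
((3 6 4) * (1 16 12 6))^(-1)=(1 3 4 6 12 16)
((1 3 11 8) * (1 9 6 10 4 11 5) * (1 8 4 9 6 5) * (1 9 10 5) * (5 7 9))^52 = (11)(1 8 9 5 7 3 6) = ((1 3 5 8 6 7 9)(4 11))^52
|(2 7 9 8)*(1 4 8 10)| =7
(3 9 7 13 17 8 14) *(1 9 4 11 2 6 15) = (1 9 7 13 17 8 14 3 4 11 2 6 15) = [0, 9, 6, 4, 11, 5, 15, 13, 14, 7, 10, 2, 12, 17, 3, 1, 16, 8]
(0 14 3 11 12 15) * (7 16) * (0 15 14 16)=(0 16 7)(3 11 12 14)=[16, 1, 2, 11, 4, 5, 6, 0, 8, 9, 10, 12, 14, 13, 3, 15, 7]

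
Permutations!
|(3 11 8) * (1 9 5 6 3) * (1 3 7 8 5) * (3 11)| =10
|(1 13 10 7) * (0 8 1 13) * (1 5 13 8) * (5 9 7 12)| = 12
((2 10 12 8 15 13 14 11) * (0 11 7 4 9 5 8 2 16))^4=((0 11 16)(2 10 12)(4 9 5 8 15 13 14 7))^4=(0 11 16)(2 10 12)(4 15)(5 14)(7 8)(9 13)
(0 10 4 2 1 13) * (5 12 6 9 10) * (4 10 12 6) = (0 5 6 9 12 4 2 1 13) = [5, 13, 1, 3, 2, 6, 9, 7, 8, 12, 10, 11, 4, 0]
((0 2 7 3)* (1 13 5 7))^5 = ((0 2 1 13 5 7 3))^5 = (0 7 13 2 3 5 1)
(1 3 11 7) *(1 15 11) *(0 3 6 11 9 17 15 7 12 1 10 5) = (0 3 10 5)(1 6 11 12)(9 17 15) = [3, 6, 2, 10, 4, 0, 11, 7, 8, 17, 5, 12, 1, 13, 14, 9, 16, 15]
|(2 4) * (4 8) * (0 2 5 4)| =6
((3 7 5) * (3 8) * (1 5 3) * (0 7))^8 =(0 3 7)(1 8 5)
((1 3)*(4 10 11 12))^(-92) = (12)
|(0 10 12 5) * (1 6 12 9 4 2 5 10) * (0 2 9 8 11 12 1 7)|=|(0 7)(1 6)(2 5)(4 9)(8 11 12 10)|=4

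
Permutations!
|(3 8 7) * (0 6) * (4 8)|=|(0 6)(3 4 8 7)|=4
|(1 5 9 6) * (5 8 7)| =6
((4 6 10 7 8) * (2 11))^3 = (2 11)(4 7 6 8 10)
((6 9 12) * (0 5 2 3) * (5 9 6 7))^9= (0 12 5 3 9 7 2)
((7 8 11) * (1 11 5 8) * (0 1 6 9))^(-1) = (0 9 6 7 11 1)(5 8)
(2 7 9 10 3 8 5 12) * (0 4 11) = [4, 1, 7, 8, 11, 12, 6, 9, 5, 10, 3, 0, 2] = (0 4 11)(2 7 9 10 3 8 5 12)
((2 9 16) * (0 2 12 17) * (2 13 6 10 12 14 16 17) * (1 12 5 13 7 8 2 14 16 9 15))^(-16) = ((0 7 8 2 15 1 12 14 9 17)(5 13 6 10))^(-16) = (0 15 9 8 12)(1 17 2 14 7)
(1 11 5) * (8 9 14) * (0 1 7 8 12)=(0 1 11 5 7 8 9 14 12)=[1, 11, 2, 3, 4, 7, 6, 8, 9, 14, 10, 5, 0, 13, 12]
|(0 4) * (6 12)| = |(0 4)(6 12)| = 2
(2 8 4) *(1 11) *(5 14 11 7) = (1 7 5 14 11)(2 8 4) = [0, 7, 8, 3, 2, 14, 6, 5, 4, 9, 10, 1, 12, 13, 11]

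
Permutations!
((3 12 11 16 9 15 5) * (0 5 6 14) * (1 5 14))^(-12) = (1 9 12)(3 6 16)(5 15 11) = ((0 14)(1 5 3 12 11 16 9 15 6))^(-12)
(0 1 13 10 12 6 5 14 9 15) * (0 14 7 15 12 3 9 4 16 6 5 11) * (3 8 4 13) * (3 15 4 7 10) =(0 1 15 14 13 3 9 12 5 10 8 7 4 16 6 11) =[1, 15, 2, 9, 16, 10, 11, 4, 7, 12, 8, 0, 5, 3, 13, 14, 6]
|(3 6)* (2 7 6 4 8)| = |(2 7 6 3 4 8)| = 6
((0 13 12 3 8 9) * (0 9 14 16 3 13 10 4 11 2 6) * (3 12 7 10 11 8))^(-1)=(0 6 2 11)(4 10 7 13 12 16 14 8)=((0 11 2 6)(4 8 14 16 12 13 7 10))^(-1)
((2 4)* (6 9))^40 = ((2 4)(6 9))^40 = (9)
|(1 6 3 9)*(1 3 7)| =|(1 6 7)(3 9)| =6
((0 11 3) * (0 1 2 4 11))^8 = (1 11 2 3 4)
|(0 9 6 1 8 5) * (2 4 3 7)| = 12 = |(0 9 6 1 8 5)(2 4 3 7)|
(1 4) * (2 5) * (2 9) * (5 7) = (1 4)(2 7 5 9) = [0, 4, 7, 3, 1, 9, 6, 5, 8, 2]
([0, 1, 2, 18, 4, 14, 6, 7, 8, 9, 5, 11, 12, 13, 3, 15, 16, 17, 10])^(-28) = (3 10 14 18 5)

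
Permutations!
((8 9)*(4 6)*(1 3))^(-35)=((1 3)(4 6)(8 9))^(-35)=(1 3)(4 6)(8 9)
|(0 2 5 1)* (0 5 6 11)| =|(0 2 6 11)(1 5)| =4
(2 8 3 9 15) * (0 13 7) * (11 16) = (0 13 7)(2 8 3 9 15)(11 16) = [13, 1, 8, 9, 4, 5, 6, 0, 3, 15, 10, 16, 12, 7, 14, 2, 11]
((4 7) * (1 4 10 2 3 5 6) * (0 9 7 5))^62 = (0 7 2)(1 5)(3 9 10)(4 6)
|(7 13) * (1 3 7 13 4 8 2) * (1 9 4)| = 12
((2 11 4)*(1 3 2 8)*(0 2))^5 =(0 1 4 2 3 8 11)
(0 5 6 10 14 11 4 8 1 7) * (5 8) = [8, 7, 2, 3, 5, 6, 10, 0, 1, 9, 14, 4, 12, 13, 11] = (0 8 1 7)(4 5 6 10 14 11)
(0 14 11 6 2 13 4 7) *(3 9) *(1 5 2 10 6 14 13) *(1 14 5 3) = [13, 3, 14, 9, 7, 2, 10, 0, 8, 1, 6, 5, 12, 4, 11] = (0 13 4 7)(1 3 9)(2 14 11 5)(6 10)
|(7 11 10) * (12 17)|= |(7 11 10)(12 17)|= 6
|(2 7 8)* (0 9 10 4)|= 12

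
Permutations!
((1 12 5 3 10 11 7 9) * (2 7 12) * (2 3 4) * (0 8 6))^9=(1 9 7 2 4 5 12 11 10 3)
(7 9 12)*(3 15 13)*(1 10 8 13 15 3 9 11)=(15)(1 10 8 13 9 12 7 11)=[0, 10, 2, 3, 4, 5, 6, 11, 13, 12, 8, 1, 7, 9, 14, 15]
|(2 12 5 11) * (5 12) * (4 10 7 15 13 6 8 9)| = |(2 5 11)(4 10 7 15 13 6 8 9)| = 24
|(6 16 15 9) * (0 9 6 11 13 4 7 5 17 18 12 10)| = 33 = |(0 9 11 13 4 7 5 17 18 12 10)(6 16 15)|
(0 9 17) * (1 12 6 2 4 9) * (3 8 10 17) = (0 1 12 6 2 4 9 3 8 10 17) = [1, 12, 4, 8, 9, 5, 2, 7, 10, 3, 17, 11, 6, 13, 14, 15, 16, 0]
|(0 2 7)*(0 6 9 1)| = 6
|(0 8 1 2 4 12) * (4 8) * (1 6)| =12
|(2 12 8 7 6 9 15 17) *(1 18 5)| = |(1 18 5)(2 12 8 7 6 9 15 17)| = 24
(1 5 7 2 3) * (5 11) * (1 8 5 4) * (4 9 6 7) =(1 11 9 6 7 2 3 8 5 4) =[0, 11, 3, 8, 1, 4, 7, 2, 5, 6, 10, 9]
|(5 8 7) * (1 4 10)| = |(1 4 10)(5 8 7)| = 3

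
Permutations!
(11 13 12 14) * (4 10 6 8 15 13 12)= (4 10 6 8 15 13)(11 12 14)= [0, 1, 2, 3, 10, 5, 8, 7, 15, 9, 6, 12, 14, 4, 11, 13]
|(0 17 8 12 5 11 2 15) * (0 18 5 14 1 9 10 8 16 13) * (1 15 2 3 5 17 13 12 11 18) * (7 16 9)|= 24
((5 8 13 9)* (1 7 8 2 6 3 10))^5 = ((1 7 8 13 9 5 2 6 3 10))^5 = (1 5)(2 7)(3 13)(6 8)(9 10)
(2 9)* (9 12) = [0, 1, 12, 3, 4, 5, 6, 7, 8, 2, 10, 11, 9] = (2 12 9)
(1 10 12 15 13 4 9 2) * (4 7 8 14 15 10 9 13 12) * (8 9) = [0, 8, 1, 3, 13, 5, 6, 9, 14, 2, 4, 11, 10, 7, 15, 12] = (1 8 14 15 12 10 4 13 7 9 2)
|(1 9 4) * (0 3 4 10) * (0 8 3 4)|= 7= |(0 4 1 9 10 8 3)|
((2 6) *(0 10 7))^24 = ((0 10 7)(2 6))^24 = (10)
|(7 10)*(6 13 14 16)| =|(6 13 14 16)(7 10)| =4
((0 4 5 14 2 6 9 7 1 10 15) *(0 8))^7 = (0 7 5 10 2 8 9 4 1 14 15 6)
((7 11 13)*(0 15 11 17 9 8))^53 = (0 17 11 8 7 15 9 13)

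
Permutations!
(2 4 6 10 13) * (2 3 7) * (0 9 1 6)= (0 9 1 6 10 13 3 7 2 4)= [9, 6, 4, 7, 0, 5, 10, 2, 8, 1, 13, 11, 12, 3]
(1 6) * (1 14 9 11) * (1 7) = [0, 6, 2, 3, 4, 5, 14, 1, 8, 11, 10, 7, 12, 13, 9] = (1 6 14 9 11 7)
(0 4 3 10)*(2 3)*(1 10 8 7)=[4, 10, 3, 8, 2, 5, 6, 1, 7, 9, 0]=(0 4 2 3 8 7 1 10)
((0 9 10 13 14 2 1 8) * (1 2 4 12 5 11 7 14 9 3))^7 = (0 8 1 3)(4 12 5 11 7 14)(9 10 13)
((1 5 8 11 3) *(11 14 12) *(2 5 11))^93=(2 14 5 12 8)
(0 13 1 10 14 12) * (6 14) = (0 13 1 10 6 14 12) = [13, 10, 2, 3, 4, 5, 14, 7, 8, 9, 6, 11, 0, 1, 12]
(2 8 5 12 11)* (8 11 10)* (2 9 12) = (2 11 9 12 10 8 5) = [0, 1, 11, 3, 4, 2, 6, 7, 5, 12, 8, 9, 10]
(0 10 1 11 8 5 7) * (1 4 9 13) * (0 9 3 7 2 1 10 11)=(0 11 8 5 2 1)(3 7 9 13 10 4)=[11, 0, 1, 7, 3, 2, 6, 9, 5, 13, 4, 8, 12, 10]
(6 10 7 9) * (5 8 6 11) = (5 8 6 10 7 9 11) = [0, 1, 2, 3, 4, 8, 10, 9, 6, 11, 7, 5]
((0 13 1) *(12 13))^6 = (0 13)(1 12)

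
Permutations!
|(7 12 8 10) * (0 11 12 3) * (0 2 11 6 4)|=21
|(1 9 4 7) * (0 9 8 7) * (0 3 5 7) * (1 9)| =15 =|(0 1 8)(3 5 7 9 4)|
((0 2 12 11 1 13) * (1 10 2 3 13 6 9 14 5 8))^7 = (0 3 13)(1 6 9 14 5 8)(2 10 11 12)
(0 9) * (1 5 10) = (0 9)(1 5 10) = [9, 5, 2, 3, 4, 10, 6, 7, 8, 0, 1]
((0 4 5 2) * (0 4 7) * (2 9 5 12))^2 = (2 12 4)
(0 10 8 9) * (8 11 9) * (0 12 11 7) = [10, 1, 2, 3, 4, 5, 6, 0, 8, 12, 7, 9, 11] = (0 10 7)(9 12 11)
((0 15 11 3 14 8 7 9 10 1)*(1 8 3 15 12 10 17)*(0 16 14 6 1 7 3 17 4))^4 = ((0 12 10 8 3 6 1 16 14 17 7 9 4)(11 15))^4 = (0 3 14 4 8 16 9 10 1 7 12 6 17)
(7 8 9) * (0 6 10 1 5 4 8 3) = (0 6 10 1 5 4 8 9 7 3) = [6, 5, 2, 0, 8, 4, 10, 3, 9, 7, 1]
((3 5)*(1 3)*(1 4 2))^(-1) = ((1 3 5 4 2))^(-1) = (1 2 4 5 3)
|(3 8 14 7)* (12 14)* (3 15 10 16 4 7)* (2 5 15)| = |(2 5 15 10 16 4 7)(3 8 12 14)| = 28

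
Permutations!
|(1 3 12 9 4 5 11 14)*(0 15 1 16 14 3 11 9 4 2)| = |(0 15 1 11 3 12 4 5 9 2)(14 16)| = 10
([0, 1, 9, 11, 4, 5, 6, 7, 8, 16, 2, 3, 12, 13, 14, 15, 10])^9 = [0, 1, 9, 11, 4, 5, 6, 7, 8, 16, 2, 3, 12, 13, 14, 15, 10]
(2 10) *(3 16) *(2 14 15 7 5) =(2 10 14 15 7 5)(3 16) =[0, 1, 10, 16, 4, 2, 6, 5, 8, 9, 14, 11, 12, 13, 15, 7, 3]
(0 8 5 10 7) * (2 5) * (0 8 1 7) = (0 1 7 8 2 5 10) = [1, 7, 5, 3, 4, 10, 6, 8, 2, 9, 0]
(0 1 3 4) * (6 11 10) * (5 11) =[1, 3, 2, 4, 0, 11, 5, 7, 8, 9, 6, 10] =(0 1 3 4)(5 11 10 6)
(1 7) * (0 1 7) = [1, 0, 2, 3, 4, 5, 6, 7] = (7)(0 1)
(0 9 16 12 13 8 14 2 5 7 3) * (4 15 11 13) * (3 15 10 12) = (0 9 16 3)(2 5 7 15 11 13 8 14)(4 10 12) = [9, 1, 5, 0, 10, 7, 6, 15, 14, 16, 12, 13, 4, 8, 2, 11, 3]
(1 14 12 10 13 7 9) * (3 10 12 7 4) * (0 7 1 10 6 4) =[7, 14, 2, 6, 3, 5, 4, 9, 8, 10, 13, 11, 12, 0, 1] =(0 7 9 10 13)(1 14)(3 6 4)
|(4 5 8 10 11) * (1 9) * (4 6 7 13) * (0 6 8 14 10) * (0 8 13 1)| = |(0 6 7 1 9)(4 5 14 10 11 13)| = 30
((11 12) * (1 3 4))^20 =((1 3 4)(11 12))^20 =(12)(1 4 3)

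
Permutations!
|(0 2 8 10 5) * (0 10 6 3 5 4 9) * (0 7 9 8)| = 6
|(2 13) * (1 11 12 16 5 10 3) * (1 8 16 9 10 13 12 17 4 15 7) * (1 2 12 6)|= 8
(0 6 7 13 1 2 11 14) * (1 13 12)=[6, 2, 11, 3, 4, 5, 7, 12, 8, 9, 10, 14, 1, 13, 0]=(0 6 7 12 1 2 11 14)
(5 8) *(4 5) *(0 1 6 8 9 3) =(0 1 6 8 4 5 9 3) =[1, 6, 2, 0, 5, 9, 8, 7, 4, 3]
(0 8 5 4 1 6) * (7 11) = (0 8 5 4 1 6)(7 11) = [8, 6, 2, 3, 1, 4, 0, 11, 5, 9, 10, 7]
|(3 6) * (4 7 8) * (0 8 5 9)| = 6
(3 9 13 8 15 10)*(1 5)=(1 5)(3 9 13 8 15 10)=[0, 5, 2, 9, 4, 1, 6, 7, 15, 13, 3, 11, 12, 8, 14, 10]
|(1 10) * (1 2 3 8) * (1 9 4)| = 7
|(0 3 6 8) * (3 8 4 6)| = 2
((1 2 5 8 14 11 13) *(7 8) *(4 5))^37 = ((1 2 4 5 7 8 14 11 13))^37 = (1 2 4 5 7 8 14 11 13)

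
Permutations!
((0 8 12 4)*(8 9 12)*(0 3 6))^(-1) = (0 6 3 4 12 9)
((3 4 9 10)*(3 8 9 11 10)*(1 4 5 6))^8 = (1 6 5 3 9 8 10 11 4)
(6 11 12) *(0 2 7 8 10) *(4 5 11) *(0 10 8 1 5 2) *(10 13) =(1 5 11 12 6 4 2 7)(10 13) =[0, 5, 7, 3, 2, 11, 4, 1, 8, 9, 13, 12, 6, 10]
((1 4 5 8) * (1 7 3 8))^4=(1 4 5)(3 8 7)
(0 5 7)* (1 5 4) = (0 4 1 5 7) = [4, 5, 2, 3, 1, 7, 6, 0]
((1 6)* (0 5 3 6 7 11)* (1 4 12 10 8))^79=(0 3 4 10 1 11 5 6 12 8 7)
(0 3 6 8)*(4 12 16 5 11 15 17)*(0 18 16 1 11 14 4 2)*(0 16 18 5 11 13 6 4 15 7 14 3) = (18)(1 13 6 8 5 3 4 12)(2 16 11 7 14 15 17) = [0, 13, 16, 4, 12, 3, 8, 14, 5, 9, 10, 7, 1, 6, 15, 17, 11, 2, 18]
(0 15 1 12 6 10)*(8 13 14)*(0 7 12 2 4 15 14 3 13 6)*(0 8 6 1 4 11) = [14, 2, 11, 13, 15, 5, 10, 12, 1, 9, 7, 0, 8, 3, 6, 4] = (0 14 6 10 7 12 8 1 2 11)(3 13)(4 15)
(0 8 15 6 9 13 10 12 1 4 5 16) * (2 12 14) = (0 8 15 6 9 13 10 14 2 12 1 4 5 16) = [8, 4, 12, 3, 5, 16, 9, 7, 15, 13, 14, 11, 1, 10, 2, 6, 0]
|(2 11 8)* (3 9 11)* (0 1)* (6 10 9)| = 14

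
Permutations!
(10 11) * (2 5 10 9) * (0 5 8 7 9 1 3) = [5, 3, 8, 0, 4, 10, 6, 9, 7, 2, 11, 1] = (0 5 10 11 1 3)(2 8 7 9)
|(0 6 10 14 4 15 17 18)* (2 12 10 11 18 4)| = |(0 6 11 18)(2 12 10 14)(4 15 17)| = 12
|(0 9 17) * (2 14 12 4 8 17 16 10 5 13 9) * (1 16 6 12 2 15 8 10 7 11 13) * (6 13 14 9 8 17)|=42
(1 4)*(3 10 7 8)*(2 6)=(1 4)(2 6)(3 10 7 8)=[0, 4, 6, 10, 1, 5, 2, 8, 3, 9, 7]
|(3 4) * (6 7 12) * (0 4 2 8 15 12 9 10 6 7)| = |(0 4 3 2 8 15 12 7 9 10 6)| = 11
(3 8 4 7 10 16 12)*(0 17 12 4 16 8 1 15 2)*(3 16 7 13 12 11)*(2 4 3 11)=(0 17 2)(1 15 4 13 12 16 3)(7 10 8)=[17, 15, 0, 1, 13, 5, 6, 10, 7, 9, 8, 11, 16, 12, 14, 4, 3, 2]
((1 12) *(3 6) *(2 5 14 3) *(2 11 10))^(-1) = ((1 12)(2 5 14 3 6 11 10))^(-1) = (1 12)(2 10 11 6 3 14 5)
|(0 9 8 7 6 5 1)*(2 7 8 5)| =|(0 9 5 1)(2 7 6)| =12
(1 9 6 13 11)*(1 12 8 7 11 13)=(13)(1 9 6)(7 11 12 8)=[0, 9, 2, 3, 4, 5, 1, 11, 7, 6, 10, 12, 8, 13]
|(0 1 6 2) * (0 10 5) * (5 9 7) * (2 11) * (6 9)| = |(0 1 9 7 5)(2 10 6 11)| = 20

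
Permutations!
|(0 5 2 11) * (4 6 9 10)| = |(0 5 2 11)(4 6 9 10)| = 4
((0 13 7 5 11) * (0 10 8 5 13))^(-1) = (5 8 10 11)(7 13)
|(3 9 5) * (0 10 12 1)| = 12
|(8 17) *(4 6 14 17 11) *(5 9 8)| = |(4 6 14 17 5 9 8 11)| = 8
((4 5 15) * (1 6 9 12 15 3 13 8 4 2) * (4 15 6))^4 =((1 4 5 3 13 8 15 2)(6 9 12))^4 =(1 13)(2 3)(4 8)(5 15)(6 9 12)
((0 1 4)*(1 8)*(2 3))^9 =(0 8 1 4)(2 3)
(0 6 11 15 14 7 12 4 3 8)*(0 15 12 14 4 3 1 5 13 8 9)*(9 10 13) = (0 6 11 12 3 10 13 8 15 4 1 5 9)(7 14) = [6, 5, 2, 10, 1, 9, 11, 14, 15, 0, 13, 12, 3, 8, 7, 4]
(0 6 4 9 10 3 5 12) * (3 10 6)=[3, 1, 2, 5, 9, 12, 4, 7, 8, 6, 10, 11, 0]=(0 3 5 12)(4 9 6)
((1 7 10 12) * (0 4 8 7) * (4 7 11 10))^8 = (12)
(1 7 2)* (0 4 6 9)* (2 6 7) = (0 4 7 6 9)(1 2) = [4, 2, 1, 3, 7, 5, 9, 6, 8, 0]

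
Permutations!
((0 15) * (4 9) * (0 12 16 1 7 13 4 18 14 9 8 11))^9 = (18)(0 11 8 4 13 7 1 16 12 15)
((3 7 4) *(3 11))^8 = (11)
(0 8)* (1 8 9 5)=[9, 8, 2, 3, 4, 1, 6, 7, 0, 5]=(0 9 5 1 8)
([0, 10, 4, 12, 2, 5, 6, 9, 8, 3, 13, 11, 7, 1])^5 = (1 13 10)(2 4)(3 12 7 9)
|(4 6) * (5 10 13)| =|(4 6)(5 10 13)| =6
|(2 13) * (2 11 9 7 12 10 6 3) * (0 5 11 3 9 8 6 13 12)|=|(0 5 11 8 6 9 7)(2 12 10 13 3)|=35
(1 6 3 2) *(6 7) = (1 7 6 3 2) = [0, 7, 1, 2, 4, 5, 3, 6]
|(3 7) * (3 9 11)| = |(3 7 9 11)| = 4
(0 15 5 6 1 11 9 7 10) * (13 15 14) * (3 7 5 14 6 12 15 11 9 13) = (0 6 1 9 5 12 15 14 3 7 10)(11 13) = [6, 9, 2, 7, 4, 12, 1, 10, 8, 5, 0, 13, 15, 11, 3, 14]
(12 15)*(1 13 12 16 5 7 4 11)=[0, 13, 2, 3, 11, 7, 6, 4, 8, 9, 10, 1, 15, 12, 14, 16, 5]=(1 13 12 15 16 5 7 4 11)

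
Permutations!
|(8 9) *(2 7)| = 2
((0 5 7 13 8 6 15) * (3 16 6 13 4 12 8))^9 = (0 6 3 8 4 5 15 16 13 12 7)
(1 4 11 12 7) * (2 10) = (1 4 11 12 7)(2 10) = [0, 4, 10, 3, 11, 5, 6, 1, 8, 9, 2, 12, 7]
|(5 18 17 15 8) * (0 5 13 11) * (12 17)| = |(0 5 18 12 17 15 8 13 11)| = 9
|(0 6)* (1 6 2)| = |(0 2 1 6)| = 4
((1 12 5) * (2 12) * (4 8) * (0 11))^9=(0 11)(1 2 12 5)(4 8)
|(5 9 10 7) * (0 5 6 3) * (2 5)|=|(0 2 5 9 10 7 6 3)|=8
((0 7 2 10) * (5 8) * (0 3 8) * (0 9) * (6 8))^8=((0 7 2 10 3 6 8 5 9))^8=(0 9 5 8 6 3 10 2 7)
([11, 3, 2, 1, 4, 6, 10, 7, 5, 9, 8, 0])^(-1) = [11, 3, 2, 1, 4, 8, 5, 7, 10, 9, 6, 0]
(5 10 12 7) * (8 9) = [0, 1, 2, 3, 4, 10, 6, 5, 9, 8, 12, 11, 7] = (5 10 12 7)(8 9)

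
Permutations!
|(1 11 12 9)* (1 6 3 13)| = |(1 11 12 9 6 3 13)| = 7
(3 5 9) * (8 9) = (3 5 8 9) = [0, 1, 2, 5, 4, 8, 6, 7, 9, 3]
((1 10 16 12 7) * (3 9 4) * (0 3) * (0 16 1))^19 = ((0 3 9 4 16 12 7)(1 10))^19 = (0 12 4 3 7 16 9)(1 10)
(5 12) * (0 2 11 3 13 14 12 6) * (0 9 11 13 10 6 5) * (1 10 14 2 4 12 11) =[4, 10, 13, 14, 12, 5, 9, 7, 8, 1, 6, 3, 0, 2, 11] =(0 4 12)(1 10 6 9)(2 13)(3 14 11)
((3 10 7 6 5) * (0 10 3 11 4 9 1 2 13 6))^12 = ((0 10 7)(1 2 13 6 5 11 4 9))^12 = (1 5)(2 11)(4 13)(6 9)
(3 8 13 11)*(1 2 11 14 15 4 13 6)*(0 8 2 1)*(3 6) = (0 8 3 2 11 6)(4 13 14 15) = [8, 1, 11, 2, 13, 5, 0, 7, 3, 9, 10, 6, 12, 14, 15, 4]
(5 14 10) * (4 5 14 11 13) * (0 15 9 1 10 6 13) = (0 15 9 1 10 14 6 13 4 5 11) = [15, 10, 2, 3, 5, 11, 13, 7, 8, 1, 14, 0, 12, 4, 6, 9]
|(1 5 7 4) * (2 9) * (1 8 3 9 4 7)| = 10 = |(1 5)(2 4 8 3 9)|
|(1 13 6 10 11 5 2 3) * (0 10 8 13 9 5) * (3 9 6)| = 15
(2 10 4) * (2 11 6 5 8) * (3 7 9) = (2 10 4 11 6 5 8)(3 7 9) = [0, 1, 10, 7, 11, 8, 5, 9, 2, 3, 4, 6]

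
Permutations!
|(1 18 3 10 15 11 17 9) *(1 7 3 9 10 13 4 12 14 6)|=20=|(1 18 9 7 3 13 4 12 14 6)(10 15 11 17)|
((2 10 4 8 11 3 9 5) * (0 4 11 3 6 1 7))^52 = ((0 4 8 3 9 5 2 10 11 6 1 7))^52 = (0 9 11)(1 8 2)(3 10 7)(4 5 6)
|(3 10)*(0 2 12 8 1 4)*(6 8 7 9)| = |(0 2 12 7 9 6 8 1 4)(3 10)| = 18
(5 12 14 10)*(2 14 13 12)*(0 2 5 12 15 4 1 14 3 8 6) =(0 2 3 8 6)(1 14 10 12 13 15 4) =[2, 14, 3, 8, 1, 5, 0, 7, 6, 9, 12, 11, 13, 15, 10, 4]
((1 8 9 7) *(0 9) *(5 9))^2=((0 5 9 7 1 8))^2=(0 9 1)(5 7 8)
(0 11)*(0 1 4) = (0 11 1 4) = [11, 4, 2, 3, 0, 5, 6, 7, 8, 9, 10, 1]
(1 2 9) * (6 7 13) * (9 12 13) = [0, 2, 12, 3, 4, 5, 7, 9, 8, 1, 10, 11, 13, 6] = (1 2 12 13 6 7 9)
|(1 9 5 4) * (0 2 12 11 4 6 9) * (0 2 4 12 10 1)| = 6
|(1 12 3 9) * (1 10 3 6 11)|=12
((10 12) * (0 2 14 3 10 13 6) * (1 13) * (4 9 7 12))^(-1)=(0 6 13 1 12 7 9 4 10 3 14 2)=((0 2 14 3 10 4 9 7 12 1 13 6))^(-1)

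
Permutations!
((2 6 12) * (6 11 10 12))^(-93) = (2 12 10 11)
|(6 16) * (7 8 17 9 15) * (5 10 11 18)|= |(5 10 11 18)(6 16)(7 8 17 9 15)|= 20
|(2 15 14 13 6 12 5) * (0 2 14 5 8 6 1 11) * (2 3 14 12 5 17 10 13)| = |(0 3 14 2 15 17 10 13 1 11)(5 12 8 6)| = 20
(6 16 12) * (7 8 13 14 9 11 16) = (6 7 8 13 14 9 11 16 12) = [0, 1, 2, 3, 4, 5, 7, 8, 13, 11, 10, 16, 6, 14, 9, 15, 12]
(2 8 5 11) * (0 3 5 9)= [3, 1, 8, 5, 4, 11, 6, 7, 9, 0, 10, 2]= (0 3 5 11 2 8 9)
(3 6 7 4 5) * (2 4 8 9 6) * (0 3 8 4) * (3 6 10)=(0 6 7 4 5 8 9 10 3 2)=[6, 1, 0, 2, 5, 8, 7, 4, 9, 10, 3]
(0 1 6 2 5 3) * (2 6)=(6)(0 1 2 5 3)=[1, 2, 5, 0, 4, 3, 6]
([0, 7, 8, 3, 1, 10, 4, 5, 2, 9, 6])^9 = [0, 10, 8, 3, 5, 4, 7, 6, 2, 9, 1]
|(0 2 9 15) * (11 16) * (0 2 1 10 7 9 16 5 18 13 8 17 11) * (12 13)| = |(0 1 10 7 9 15 2 16)(5 18 12 13 8 17 11)| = 56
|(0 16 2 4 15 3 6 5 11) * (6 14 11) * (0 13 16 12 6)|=|(0 12 6 5)(2 4 15 3 14 11 13 16)|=8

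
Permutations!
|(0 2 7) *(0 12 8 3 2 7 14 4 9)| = |(0 7 12 8 3 2 14 4 9)| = 9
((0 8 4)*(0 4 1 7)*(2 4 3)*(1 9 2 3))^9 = (0 9 4 7 8 2 1)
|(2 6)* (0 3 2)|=4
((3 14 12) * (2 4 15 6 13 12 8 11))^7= ((2 4 15 6 13 12 3 14 8 11))^7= (2 14 13 4 8 12 15 11 3 6)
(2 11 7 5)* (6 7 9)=(2 11 9 6 7 5)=[0, 1, 11, 3, 4, 2, 7, 5, 8, 6, 10, 9]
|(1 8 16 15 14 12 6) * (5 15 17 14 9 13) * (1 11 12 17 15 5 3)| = 42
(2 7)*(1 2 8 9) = [0, 2, 7, 3, 4, 5, 6, 8, 9, 1] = (1 2 7 8 9)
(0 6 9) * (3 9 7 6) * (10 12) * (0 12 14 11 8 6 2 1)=(0 3 9 12 10 14 11 8 6 7 2 1)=[3, 0, 1, 9, 4, 5, 7, 2, 6, 12, 14, 8, 10, 13, 11]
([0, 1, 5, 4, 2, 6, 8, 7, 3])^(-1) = (2 4 3 8 6 5)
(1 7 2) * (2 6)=(1 7 6 2)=[0, 7, 1, 3, 4, 5, 2, 6]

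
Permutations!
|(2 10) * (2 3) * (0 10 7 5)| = |(0 10 3 2 7 5)| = 6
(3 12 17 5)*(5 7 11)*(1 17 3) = (1 17 7 11 5)(3 12) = [0, 17, 2, 12, 4, 1, 6, 11, 8, 9, 10, 5, 3, 13, 14, 15, 16, 7]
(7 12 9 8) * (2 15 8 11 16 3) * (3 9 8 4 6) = (2 15 4 6 3)(7 12 8)(9 11 16) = [0, 1, 15, 2, 6, 5, 3, 12, 7, 11, 10, 16, 8, 13, 14, 4, 9]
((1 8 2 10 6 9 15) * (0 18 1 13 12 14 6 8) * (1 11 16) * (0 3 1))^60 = (18)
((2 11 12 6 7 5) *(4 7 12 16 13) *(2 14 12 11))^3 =(4 14 11)(5 6 13)(7 12 16)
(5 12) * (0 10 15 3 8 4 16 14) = [10, 1, 2, 8, 16, 12, 6, 7, 4, 9, 15, 11, 5, 13, 0, 3, 14] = (0 10 15 3 8 4 16 14)(5 12)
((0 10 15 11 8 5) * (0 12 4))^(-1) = ((0 10 15 11 8 5 12 4))^(-1) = (0 4 12 5 8 11 15 10)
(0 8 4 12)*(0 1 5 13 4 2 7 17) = [8, 5, 7, 3, 12, 13, 6, 17, 2, 9, 10, 11, 1, 4, 14, 15, 16, 0] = (0 8 2 7 17)(1 5 13 4 12)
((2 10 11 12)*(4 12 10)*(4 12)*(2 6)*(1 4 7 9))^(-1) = (1 9 7 4)(2 6 12)(10 11)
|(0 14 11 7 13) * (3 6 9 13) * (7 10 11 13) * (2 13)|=4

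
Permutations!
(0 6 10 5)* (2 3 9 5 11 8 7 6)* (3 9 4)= (0 2 9 5)(3 4)(6 10 11 8 7)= [2, 1, 9, 4, 3, 0, 10, 6, 7, 5, 11, 8]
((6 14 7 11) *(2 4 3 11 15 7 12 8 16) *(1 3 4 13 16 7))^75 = ((1 3 11 6 14 12 8 7 15)(2 13 16))^75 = (16)(1 6 8)(3 14 7)(11 12 15)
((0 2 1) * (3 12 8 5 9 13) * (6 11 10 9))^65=(0 1 2)(3 8 6 10 13 12 5 11 9)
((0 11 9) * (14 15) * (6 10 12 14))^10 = (15)(0 11 9)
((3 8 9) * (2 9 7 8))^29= (2 3 9)(7 8)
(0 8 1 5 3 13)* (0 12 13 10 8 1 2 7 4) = (0 1 5 3 10 8 2 7 4)(12 13) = [1, 5, 7, 10, 0, 3, 6, 4, 2, 9, 8, 11, 13, 12]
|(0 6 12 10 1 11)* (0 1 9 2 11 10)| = 15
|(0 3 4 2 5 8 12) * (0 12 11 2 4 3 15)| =|(0 15)(2 5 8 11)| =4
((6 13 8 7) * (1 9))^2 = ((1 9)(6 13 8 7))^2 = (6 8)(7 13)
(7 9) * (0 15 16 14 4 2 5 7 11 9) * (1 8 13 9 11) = (0 15 16 14 4 2 5 7)(1 8 13 9) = [15, 8, 5, 3, 2, 7, 6, 0, 13, 1, 10, 11, 12, 9, 4, 16, 14]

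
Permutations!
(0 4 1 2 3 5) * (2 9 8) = [4, 9, 3, 5, 1, 0, 6, 7, 2, 8] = (0 4 1 9 8 2 3 5)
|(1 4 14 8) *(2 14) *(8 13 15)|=7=|(1 4 2 14 13 15 8)|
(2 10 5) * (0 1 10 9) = [1, 10, 9, 3, 4, 2, 6, 7, 8, 0, 5] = (0 1 10 5 2 9)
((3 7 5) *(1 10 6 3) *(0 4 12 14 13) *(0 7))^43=(0 3 6 10 1 5 7 13 14 12 4)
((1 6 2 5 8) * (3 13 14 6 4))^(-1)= (1 8 5 2 6 14 13 3 4)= ((1 4 3 13 14 6 2 5 8))^(-1)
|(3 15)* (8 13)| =|(3 15)(8 13)| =2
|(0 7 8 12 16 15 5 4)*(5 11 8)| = 20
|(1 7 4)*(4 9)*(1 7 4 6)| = |(1 4 7 9 6)| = 5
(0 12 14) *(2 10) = [12, 1, 10, 3, 4, 5, 6, 7, 8, 9, 2, 11, 14, 13, 0] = (0 12 14)(2 10)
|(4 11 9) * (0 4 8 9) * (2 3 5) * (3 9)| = 15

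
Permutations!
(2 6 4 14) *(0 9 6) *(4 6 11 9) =(0 4 14 2)(9 11) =[4, 1, 0, 3, 14, 5, 6, 7, 8, 11, 10, 9, 12, 13, 2]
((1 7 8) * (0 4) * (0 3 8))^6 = (8)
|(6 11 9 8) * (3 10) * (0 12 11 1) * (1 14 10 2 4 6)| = |(0 12 11 9 8 1)(2 4 6 14 10 3)| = 6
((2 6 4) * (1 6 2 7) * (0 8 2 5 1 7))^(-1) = (0 4 6 1 5 2 8)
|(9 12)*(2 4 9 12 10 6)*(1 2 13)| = 7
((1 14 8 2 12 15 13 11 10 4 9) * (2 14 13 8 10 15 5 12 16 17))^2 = ((1 13 11 15 8 14 10 4 9)(2 16 17)(5 12))^2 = (1 11 8 10 9 13 15 14 4)(2 17 16)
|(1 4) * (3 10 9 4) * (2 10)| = 6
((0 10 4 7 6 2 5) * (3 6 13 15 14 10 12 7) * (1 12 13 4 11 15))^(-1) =(0 5 2 6 3 4 7 12 1 13)(10 14 15 11)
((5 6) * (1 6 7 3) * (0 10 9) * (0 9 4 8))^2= ((0 10 4 8)(1 6 5 7 3))^2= (0 4)(1 5 3 6 7)(8 10)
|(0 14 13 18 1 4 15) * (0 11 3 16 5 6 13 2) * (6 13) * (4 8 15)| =9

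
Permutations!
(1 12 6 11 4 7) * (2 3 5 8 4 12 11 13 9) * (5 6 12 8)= (1 11 8 4 7)(2 3 6 13 9)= [0, 11, 3, 6, 7, 5, 13, 1, 4, 2, 10, 8, 12, 9]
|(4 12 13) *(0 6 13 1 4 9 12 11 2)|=9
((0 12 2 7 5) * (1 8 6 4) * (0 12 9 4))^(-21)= (0 1)(2 12 5 7)(4 6)(8 9)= ((0 9 4 1 8 6)(2 7 5 12))^(-21)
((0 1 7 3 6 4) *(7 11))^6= ((0 1 11 7 3 6 4))^6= (0 4 6 3 7 11 1)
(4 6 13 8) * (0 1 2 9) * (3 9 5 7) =(0 1 2 5 7 3 9)(4 6 13 8) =[1, 2, 5, 9, 6, 7, 13, 3, 4, 0, 10, 11, 12, 8]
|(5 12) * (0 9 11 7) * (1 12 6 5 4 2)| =|(0 9 11 7)(1 12 4 2)(5 6)| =4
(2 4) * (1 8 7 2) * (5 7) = [0, 8, 4, 3, 1, 7, 6, 2, 5] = (1 8 5 7 2 4)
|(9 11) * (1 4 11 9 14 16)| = |(1 4 11 14 16)| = 5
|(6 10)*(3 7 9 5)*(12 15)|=4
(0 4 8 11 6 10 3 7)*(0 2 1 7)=(0 4 8 11 6 10 3)(1 7 2)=[4, 7, 1, 0, 8, 5, 10, 2, 11, 9, 3, 6]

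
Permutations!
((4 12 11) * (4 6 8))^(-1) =((4 12 11 6 8))^(-1) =(4 8 6 11 12)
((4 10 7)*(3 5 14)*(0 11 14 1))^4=(0 5 14)(1 3 11)(4 10 7)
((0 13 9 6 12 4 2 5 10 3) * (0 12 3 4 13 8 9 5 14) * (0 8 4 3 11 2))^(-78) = ((0 4)(2 14 8 9 6 11)(3 12 13 5 10))^(-78) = (14)(3 13 10 12 5)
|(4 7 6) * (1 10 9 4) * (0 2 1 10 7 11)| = 9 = |(0 2 1 7 6 10 9 4 11)|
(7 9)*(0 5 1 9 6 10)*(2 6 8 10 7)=(0 5 1 9 2 6 7 8 10)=[5, 9, 6, 3, 4, 1, 7, 8, 10, 2, 0]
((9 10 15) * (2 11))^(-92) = (9 10 15)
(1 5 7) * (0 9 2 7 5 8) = (0 9 2 7 1 8) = [9, 8, 7, 3, 4, 5, 6, 1, 0, 2]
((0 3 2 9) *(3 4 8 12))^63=((0 4 8 12 3 2 9))^63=(12)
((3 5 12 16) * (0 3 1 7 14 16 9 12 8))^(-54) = ((0 3 5 8)(1 7 14 16)(9 12))^(-54) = (0 5)(1 14)(3 8)(7 16)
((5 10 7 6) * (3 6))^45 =(10)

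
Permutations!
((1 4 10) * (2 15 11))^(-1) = (1 10 4)(2 11 15)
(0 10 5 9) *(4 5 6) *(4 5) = (0 10 6 5 9) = [10, 1, 2, 3, 4, 9, 5, 7, 8, 0, 6]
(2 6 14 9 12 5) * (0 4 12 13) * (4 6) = (0 6 14 9 13)(2 4 12 5) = [6, 1, 4, 3, 12, 2, 14, 7, 8, 13, 10, 11, 5, 0, 9]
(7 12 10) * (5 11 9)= [0, 1, 2, 3, 4, 11, 6, 12, 8, 5, 7, 9, 10]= (5 11 9)(7 12 10)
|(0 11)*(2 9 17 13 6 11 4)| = |(0 4 2 9 17 13 6 11)| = 8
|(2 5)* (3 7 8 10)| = 4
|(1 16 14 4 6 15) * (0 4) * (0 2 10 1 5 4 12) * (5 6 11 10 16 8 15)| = 24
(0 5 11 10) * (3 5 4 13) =(0 4 13 3 5 11 10) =[4, 1, 2, 5, 13, 11, 6, 7, 8, 9, 0, 10, 12, 3]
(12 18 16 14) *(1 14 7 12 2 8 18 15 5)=(1 14 2 8 18 16 7 12 15 5)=[0, 14, 8, 3, 4, 1, 6, 12, 18, 9, 10, 11, 15, 13, 2, 5, 7, 17, 16]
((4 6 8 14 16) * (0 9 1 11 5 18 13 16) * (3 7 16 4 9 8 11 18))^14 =((0 8 14)(1 18 13 4 6 11 5 3 7 16 9))^14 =(0 14 8)(1 4 5 16 18 6 3 9 13 11 7)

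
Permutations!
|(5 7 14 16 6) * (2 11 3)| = 15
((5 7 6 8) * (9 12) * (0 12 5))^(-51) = (0 6 5 12 8 7 9) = ((0 12 9 5 7 6 8))^(-51)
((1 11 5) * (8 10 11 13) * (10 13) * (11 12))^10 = ((1 10 12 11 5)(8 13))^10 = (13)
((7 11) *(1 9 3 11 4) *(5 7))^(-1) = (1 4 7 5 11 3 9)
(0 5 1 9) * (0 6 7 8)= (0 5 1 9 6 7 8)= [5, 9, 2, 3, 4, 1, 7, 8, 0, 6]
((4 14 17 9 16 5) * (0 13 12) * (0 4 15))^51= (0 13 12 4 14 17 9 16 5 15)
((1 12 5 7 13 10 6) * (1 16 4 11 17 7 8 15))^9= (1 15 8 5 12)(4 11 17 7 13 10 6 16)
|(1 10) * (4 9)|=2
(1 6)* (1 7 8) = (1 6 7 8) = [0, 6, 2, 3, 4, 5, 7, 8, 1]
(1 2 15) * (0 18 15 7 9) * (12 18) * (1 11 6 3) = [12, 2, 7, 1, 4, 5, 3, 9, 8, 0, 10, 6, 18, 13, 14, 11, 16, 17, 15] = (0 12 18 15 11 6 3 1 2 7 9)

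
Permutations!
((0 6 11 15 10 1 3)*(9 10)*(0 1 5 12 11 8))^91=(0 6 8)(1 3)(5 12 11 15 9 10)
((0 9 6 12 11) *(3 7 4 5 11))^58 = (0 3 11 12 5 6 4 9 7)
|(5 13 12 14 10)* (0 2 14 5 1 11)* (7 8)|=6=|(0 2 14 10 1 11)(5 13 12)(7 8)|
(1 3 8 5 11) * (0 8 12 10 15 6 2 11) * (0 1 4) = (0 8 5 1 3 12 10 15 6 2 11 4) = [8, 3, 11, 12, 0, 1, 2, 7, 5, 9, 15, 4, 10, 13, 14, 6]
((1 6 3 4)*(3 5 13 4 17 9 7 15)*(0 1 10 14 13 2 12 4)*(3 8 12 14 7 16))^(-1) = (0 13 14 2 5 6 1)(3 16 9 17)(4 12 8 15 7 10)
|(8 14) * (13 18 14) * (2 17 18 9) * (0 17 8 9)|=8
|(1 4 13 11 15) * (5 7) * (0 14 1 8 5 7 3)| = |(0 14 1 4 13 11 15 8 5 3)| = 10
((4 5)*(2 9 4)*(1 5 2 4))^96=(1 5 4 2 9)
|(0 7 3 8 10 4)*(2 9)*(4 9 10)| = |(0 7 3 8 4)(2 10 9)| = 15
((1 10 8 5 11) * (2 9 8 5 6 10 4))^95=(1 6 4 10 2 5 9 11 8)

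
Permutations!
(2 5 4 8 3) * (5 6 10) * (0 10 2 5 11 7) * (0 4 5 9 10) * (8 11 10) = (2 6)(3 9 8)(4 11 7) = [0, 1, 6, 9, 11, 5, 2, 4, 3, 8, 10, 7]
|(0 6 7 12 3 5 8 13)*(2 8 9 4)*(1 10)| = 22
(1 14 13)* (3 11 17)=(1 14 13)(3 11 17)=[0, 14, 2, 11, 4, 5, 6, 7, 8, 9, 10, 17, 12, 1, 13, 15, 16, 3]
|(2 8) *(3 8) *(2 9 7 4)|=6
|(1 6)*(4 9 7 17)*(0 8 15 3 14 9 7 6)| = |(0 8 15 3 14 9 6 1)(4 7 17)| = 24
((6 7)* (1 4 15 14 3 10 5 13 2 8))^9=((1 4 15 14 3 10 5 13 2 8)(6 7))^9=(1 8 2 13 5 10 3 14 15 4)(6 7)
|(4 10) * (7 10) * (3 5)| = 6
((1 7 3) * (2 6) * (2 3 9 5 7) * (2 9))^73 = (1 7 3 5 6 9 2)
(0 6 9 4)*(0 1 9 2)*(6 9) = (0 9 4 1 6 2) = [9, 6, 0, 3, 1, 5, 2, 7, 8, 4]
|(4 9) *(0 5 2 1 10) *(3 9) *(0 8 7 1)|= 12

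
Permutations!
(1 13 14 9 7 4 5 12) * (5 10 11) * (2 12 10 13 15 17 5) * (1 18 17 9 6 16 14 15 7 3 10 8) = (1 7 4 13 15 9 3 10 11 2 12 18 17 5 8)(6 16 14) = [0, 7, 12, 10, 13, 8, 16, 4, 1, 3, 11, 2, 18, 15, 6, 9, 14, 5, 17]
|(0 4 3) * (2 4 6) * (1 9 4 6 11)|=6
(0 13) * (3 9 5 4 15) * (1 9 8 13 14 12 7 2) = (0 14 12 7 2 1 9 5 4 15 3 8 13) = [14, 9, 1, 8, 15, 4, 6, 2, 13, 5, 10, 11, 7, 0, 12, 3]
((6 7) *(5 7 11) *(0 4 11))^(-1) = ((0 4 11 5 7 6))^(-1) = (0 6 7 5 11 4)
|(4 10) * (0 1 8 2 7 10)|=7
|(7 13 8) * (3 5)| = 6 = |(3 5)(7 13 8)|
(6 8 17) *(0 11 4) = (0 11 4)(6 8 17) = [11, 1, 2, 3, 0, 5, 8, 7, 17, 9, 10, 4, 12, 13, 14, 15, 16, 6]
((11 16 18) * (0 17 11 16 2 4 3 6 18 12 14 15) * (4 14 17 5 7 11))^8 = ((0 5 7 11 2 14 15)(3 6 18 16 12 17 4))^8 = (0 5 7 11 2 14 15)(3 6 18 16 12 17 4)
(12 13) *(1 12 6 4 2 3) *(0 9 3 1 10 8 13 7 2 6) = [9, 12, 1, 10, 6, 5, 4, 2, 13, 3, 8, 11, 7, 0] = (0 9 3 10 8 13)(1 12 7 2)(4 6)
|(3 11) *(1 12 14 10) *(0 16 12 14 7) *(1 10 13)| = |(0 16 12 7)(1 14 13)(3 11)| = 12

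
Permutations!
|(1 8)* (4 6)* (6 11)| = |(1 8)(4 11 6)| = 6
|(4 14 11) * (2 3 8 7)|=|(2 3 8 7)(4 14 11)|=12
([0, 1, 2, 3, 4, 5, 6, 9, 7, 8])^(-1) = (7 8 9)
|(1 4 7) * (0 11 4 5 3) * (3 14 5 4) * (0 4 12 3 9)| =|(0 11 9)(1 12 3 4 7)(5 14)| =30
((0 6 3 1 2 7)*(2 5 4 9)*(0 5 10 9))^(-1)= ((0 6 3 1 10 9 2 7 5 4))^(-1)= (0 4 5 7 2 9 10 1 3 6)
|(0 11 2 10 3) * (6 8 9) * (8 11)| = 8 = |(0 8 9 6 11 2 10 3)|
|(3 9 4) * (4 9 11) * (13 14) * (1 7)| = 6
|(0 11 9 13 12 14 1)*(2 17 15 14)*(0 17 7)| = 28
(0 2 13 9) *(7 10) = (0 2 13 9)(7 10) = [2, 1, 13, 3, 4, 5, 6, 10, 8, 0, 7, 11, 12, 9]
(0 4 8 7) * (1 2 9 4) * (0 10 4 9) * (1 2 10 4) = (0 2)(1 10)(4 8 7) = [2, 10, 0, 3, 8, 5, 6, 4, 7, 9, 1]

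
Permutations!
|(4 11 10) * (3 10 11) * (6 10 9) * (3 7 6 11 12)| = |(3 9 11 12)(4 7 6 10)| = 4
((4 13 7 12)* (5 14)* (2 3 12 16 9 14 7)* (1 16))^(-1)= (1 7 5 14 9 16)(2 13 4 12 3)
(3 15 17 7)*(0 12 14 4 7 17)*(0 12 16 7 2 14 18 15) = (0 16 7 3)(2 14 4)(12 18 15) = [16, 1, 14, 0, 2, 5, 6, 3, 8, 9, 10, 11, 18, 13, 4, 12, 7, 17, 15]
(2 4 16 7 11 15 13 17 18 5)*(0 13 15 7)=(0 13 17 18 5 2 4 16)(7 11)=[13, 1, 4, 3, 16, 2, 6, 11, 8, 9, 10, 7, 12, 17, 14, 15, 0, 18, 5]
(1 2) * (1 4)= (1 2 4)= [0, 2, 4, 3, 1]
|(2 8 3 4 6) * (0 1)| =|(0 1)(2 8 3 4 6)| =10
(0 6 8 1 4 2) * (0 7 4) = (0 6 8 1)(2 7 4) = [6, 0, 7, 3, 2, 5, 8, 4, 1]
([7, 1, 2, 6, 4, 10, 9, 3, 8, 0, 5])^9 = (0 9 6 3 7)(5 10)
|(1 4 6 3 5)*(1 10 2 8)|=|(1 4 6 3 5 10 2 8)|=8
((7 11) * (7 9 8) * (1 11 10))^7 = (1 11 9 8 7 10)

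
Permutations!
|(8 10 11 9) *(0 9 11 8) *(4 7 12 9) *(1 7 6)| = |(0 4 6 1 7 12 9)(8 10)| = 14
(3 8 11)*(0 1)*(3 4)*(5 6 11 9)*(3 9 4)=(0 1)(3 8 4 9 5 6 11)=[1, 0, 2, 8, 9, 6, 11, 7, 4, 5, 10, 3]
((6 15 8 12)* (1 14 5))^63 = (6 12 8 15)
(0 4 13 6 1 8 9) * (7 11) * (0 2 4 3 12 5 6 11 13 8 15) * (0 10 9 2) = (0 3 12 5 6 1 15 10 9)(2 4 8)(7 13 11) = [3, 15, 4, 12, 8, 6, 1, 13, 2, 0, 9, 7, 5, 11, 14, 10]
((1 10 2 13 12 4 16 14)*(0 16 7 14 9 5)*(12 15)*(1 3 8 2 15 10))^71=((0 16 9 5)(2 13 10 15 12 4 7 14 3 8))^71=(0 5 9 16)(2 13 10 15 12 4 7 14 3 8)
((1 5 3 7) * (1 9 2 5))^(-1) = ((2 5 3 7 9))^(-1) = (2 9 7 3 5)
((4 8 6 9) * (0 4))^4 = (0 9 6 8 4)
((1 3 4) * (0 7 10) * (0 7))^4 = (10)(1 3 4)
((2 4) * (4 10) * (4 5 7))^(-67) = (2 7 10 4 5)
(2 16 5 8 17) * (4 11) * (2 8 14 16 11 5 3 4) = (2 11)(3 4 5 14 16)(8 17) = [0, 1, 11, 4, 5, 14, 6, 7, 17, 9, 10, 2, 12, 13, 16, 15, 3, 8]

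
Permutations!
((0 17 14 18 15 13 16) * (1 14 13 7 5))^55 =(0 16 13 17)(1 14 18 15 7 5)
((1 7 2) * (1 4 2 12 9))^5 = (1 7 12 9)(2 4)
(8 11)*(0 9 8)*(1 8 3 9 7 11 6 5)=(0 7 11)(1 8 6 5)(3 9)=[7, 8, 2, 9, 4, 1, 5, 11, 6, 3, 10, 0]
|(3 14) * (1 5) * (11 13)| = |(1 5)(3 14)(11 13)| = 2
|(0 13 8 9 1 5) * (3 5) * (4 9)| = 8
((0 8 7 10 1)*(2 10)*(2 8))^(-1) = (0 1 10 2)(7 8)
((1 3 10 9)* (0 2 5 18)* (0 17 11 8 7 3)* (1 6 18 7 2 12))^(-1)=(0 1 12)(2 8 11 17 18 6 9 10 3 7 5)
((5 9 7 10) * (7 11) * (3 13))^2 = ((3 13)(5 9 11 7 10))^2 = (13)(5 11 10 9 7)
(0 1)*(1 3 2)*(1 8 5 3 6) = (0 6 1)(2 8 5 3) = [6, 0, 8, 2, 4, 3, 1, 7, 5]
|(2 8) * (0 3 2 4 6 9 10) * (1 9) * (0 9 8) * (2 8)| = |(0 3 8 4 6 1 2)(9 10)| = 14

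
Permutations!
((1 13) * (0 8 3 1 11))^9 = ((0 8 3 1 13 11))^9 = (0 1)(3 11)(8 13)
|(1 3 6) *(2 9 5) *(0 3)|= |(0 3 6 1)(2 9 5)|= 12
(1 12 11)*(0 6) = (0 6)(1 12 11) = [6, 12, 2, 3, 4, 5, 0, 7, 8, 9, 10, 1, 11]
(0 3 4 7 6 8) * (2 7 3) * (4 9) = (0 2 7 6 8)(3 9 4) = [2, 1, 7, 9, 3, 5, 8, 6, 0, 4]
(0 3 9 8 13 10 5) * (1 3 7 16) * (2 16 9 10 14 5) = (0 7 9 8 13 14 5)(1 3 10 2 16) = [7, 3, 16, 10, 4, 0, 6, 9, 13, 8, 2, 11, 12, 14, 5, 15, 1]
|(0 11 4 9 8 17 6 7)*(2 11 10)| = |(0 10 2 11 4 9 8 17 6 7)| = 10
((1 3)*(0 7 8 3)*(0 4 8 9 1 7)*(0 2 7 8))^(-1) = (0 4 1 9 7 2)(3 8)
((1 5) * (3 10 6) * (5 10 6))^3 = ((1 10 5)(3 6))^3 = (10)(3 6)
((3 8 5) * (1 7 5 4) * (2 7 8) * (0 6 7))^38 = ((0 6 7 5 3 2)(1 8 4))^38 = (0 7 3)(1 4 8)(2 6 5)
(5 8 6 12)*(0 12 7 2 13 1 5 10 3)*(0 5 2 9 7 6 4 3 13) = [12, 2, 0, 5, 3, 8, 6, 9, 4, 7, 13, 11, 10, 1] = (0 12 10 13 1 2)(3 5 8 4)(7 9)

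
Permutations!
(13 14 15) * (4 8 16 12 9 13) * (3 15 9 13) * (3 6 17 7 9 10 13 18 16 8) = (3 15 4)(6 17 7 9)(10 13 14)(12 18 16) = [0, 1, 2, 15, 3, 5, 17, 9, 8, 6, 13, 11, 18, 14, 10, 4, 12, 7, 16]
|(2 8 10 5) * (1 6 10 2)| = 4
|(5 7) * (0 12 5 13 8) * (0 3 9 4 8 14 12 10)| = 20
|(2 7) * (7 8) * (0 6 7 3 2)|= |(0 6 7)(2 8 3)|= 3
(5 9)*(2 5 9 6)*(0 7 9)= (0 7 9)(2 5 6)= [7, 1, 5, 3, 4, 6, 2, 9, 8, 0]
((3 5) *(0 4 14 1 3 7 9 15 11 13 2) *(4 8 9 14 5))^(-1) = (0 2 13 11 15 9 8)(1 14 7 5 4 3)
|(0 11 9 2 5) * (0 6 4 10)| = 8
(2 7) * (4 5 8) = [0, 1, 7, 3, 5, 8, 6, 2, 4] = (2 7)(4 5 8)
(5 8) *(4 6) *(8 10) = [0, 1, 2, 3, 6, 10, 4, 7, 5, 9, 8] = (4 6)(5 10 8)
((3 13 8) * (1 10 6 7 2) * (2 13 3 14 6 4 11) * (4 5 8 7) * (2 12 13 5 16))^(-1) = ((1 10 16 2)(4 11 12 13 7 5 8 14 6))^(-1) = (1 2 16 10)(4 6 14 8 5 7 13 12 11)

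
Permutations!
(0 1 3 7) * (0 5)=(0 1 3 7 5)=[1, 3, 2, 7, 4, 0, 6, 5]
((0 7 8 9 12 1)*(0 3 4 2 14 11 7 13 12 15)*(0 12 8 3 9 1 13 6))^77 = (0 6)(1 8 13 12 15 9)(2 4 3 7 11 14)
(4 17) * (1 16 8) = (1 16 8)(4 17) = [0, 16, 2, 3, 17, 5, 6, 7, 1, 9, 10, 11, 12, 13, 14, 15, 8, 4]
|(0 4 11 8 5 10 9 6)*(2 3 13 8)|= 11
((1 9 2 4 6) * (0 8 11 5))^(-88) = (11)(1 2 6 9 4)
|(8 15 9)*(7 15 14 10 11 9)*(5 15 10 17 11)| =|(5 15 7 10)(8 14 17 11 9)| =20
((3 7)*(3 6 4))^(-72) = ((3 7 6 4))^(-72) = (7)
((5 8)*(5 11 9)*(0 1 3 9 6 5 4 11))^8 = (0 8 5 6 11 4 9 3 1)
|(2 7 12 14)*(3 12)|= |(2 7 3 12 14)|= 5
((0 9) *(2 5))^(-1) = ((0 9)(2 5))^(-1) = (0 9)(2 5)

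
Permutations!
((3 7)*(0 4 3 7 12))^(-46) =(0 3)(4 12)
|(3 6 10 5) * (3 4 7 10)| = 4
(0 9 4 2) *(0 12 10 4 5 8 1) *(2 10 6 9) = [2, 0, 12, 3, 10, 8, 9, 7, 1, 5, 4, 11, 6] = (0 2 12 6 9 5 8 1)(4 10)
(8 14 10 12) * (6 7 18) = [0, 1, 2, 3, 4, 5, 7, 18, 14, 9, 12, 11, 8, 13, 10, 15, 16, 17, 6] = (6 7 18)(8 14 10 12)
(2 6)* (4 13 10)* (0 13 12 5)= (0 13 10 4 12 5)(2 6)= [13, 1, 6, 3, 12, 0, 2, 7, 8, 9, 4, 11, 5, 10]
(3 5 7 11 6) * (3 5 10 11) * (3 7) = (3 10 11 6 5) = [0, 1, 2, 10, 4, 3, 5, 7, 8, 9, 11, 6]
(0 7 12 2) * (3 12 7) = (0 3 12 2) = [3, 1, 0, 12, 4, 5, 6, 7, 8, 9, 10, 11, 2]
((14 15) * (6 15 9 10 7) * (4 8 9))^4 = (4 7)(6 8)(9 15)(10 14)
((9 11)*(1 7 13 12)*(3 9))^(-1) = ((1 7 13 12)(3 9 11))^(-1) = (1 12 13 7)(3 11 9)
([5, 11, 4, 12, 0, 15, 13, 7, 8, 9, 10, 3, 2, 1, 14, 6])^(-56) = [4, 13, 12, 11, 2, 0, 15, 7, 8, 9, 10, 1, 3, 6, 14, 5]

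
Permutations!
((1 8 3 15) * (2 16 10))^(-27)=(16)(1 8 3 15)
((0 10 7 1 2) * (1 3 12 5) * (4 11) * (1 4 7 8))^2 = ((0 10 8 1 2)(3 12 5 4 11 7))^2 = (0 8 2 10 1)(3 5 11)(4 7 12)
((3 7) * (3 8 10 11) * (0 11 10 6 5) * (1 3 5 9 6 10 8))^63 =((0 11 5)(1 3 7)(6 9)(8 10))^63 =(11)(6 9)(8 10)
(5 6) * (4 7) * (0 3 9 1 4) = (0 3 9 1 4 7)(5 6) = [3, 4, 2, 9, 7, 6, 5, 0, 8, 1]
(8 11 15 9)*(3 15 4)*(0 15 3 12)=(0 15 9 8 11 4 12)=[15, 1, 2, 3, 12, 5, 6, 7, 11, 8, 10, 4, 0, 13, 14, 9]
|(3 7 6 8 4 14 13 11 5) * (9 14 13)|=8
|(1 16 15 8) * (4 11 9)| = |(1 16 15 8)(4 11 9)| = 12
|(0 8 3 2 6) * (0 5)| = |(0 8 3 2 6 5)| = 6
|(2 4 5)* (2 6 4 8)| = |(2 8)(4 5 6)| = 6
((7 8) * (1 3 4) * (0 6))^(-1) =(0 6)(1 4 3)(7 8)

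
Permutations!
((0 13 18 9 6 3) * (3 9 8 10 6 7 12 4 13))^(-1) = ((0 3)(4 13 18 8 10 6 9 7 12))^(-1) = (0 3)(4 12 7 9 6 10 8 18 13)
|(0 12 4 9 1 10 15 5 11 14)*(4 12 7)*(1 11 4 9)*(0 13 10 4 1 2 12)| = 13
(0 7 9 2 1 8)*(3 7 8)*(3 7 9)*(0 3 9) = [8, 7, 1, 0, 4, 5, 6, 9, 3, 2] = (0 8 3)(1 7 9 2)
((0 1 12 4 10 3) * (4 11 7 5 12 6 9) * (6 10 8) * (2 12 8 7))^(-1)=((0 1 10 3)(2 12 11)(4 7 5 8 6 9))^(-1)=(0 3 10 1)(2 11 12)(4 9 6 8 5 7)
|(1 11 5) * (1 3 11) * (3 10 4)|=5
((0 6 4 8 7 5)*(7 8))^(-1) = ((8)(0 6 4 7 5))^(-1) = (8)(0 5 7 4 6)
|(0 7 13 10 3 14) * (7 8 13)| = 6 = |(0 8 13 10 3 14)|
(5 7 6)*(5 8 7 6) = (5 6 8 7) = [0, 1, 2, 3, 4, 6, 8, 5, 7]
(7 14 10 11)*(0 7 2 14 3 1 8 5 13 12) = (0 7 3 1 8 5 13 12)(2 14 10 11) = [7, 8, 14, 1, 4, 13, 6, 3, 5, 9, 11, 2, 0, 12, 10]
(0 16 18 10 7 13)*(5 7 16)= (0 5 7 13)(10 16 18)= [5, 1, 2, 3, 4, 7, 6, 13, 8, 9, 16, 11, 12, 0, 14, 15, 18, 17, 10]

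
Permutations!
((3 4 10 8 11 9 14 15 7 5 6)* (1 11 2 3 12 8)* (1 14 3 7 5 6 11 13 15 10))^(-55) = ((1 13 15 5 11 9 3 4)(2 7 6 12 8)(10 14))^(-55) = (1 13 15 5 11 9 3 4)(10 14)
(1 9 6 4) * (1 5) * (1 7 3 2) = [0, 9, 1, 2, 5, 7, 4, 3, 8, 6] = (1 9 6 4 5 7 3 2)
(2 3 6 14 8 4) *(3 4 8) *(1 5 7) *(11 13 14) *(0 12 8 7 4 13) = (0 12 8 7 1 5 4 2 13 14 3 6 11) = [12, 5, 13, 6, 2, 4, 11, 1, 7, 9, 10, 0, 8, 14, 3]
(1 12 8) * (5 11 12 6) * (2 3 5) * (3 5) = (1 6 2 5 11 12 8) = [0, 6, 5, 3, 4, 11, 2, 7, 1, 9, 10, 12, 8]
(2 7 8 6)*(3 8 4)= (2 7 4 3 8 6)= [0, 1, 7, 8, 3, 5, 2, 4, 6]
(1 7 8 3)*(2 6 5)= (1 7 8 3)(2 6 5)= [0, 7, 6, 1, 4, 2, 5, 8, 3]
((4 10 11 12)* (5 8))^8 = (12)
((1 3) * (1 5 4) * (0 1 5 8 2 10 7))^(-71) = (0 7 10 2 8 3 1)(4 5)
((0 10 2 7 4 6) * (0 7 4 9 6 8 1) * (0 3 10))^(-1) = ((1 3 10 2 4 8)(6 7 9))^(-1) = (1 8 4 2 10 3)(6 9 7)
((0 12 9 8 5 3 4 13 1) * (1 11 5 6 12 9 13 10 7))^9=(0 4 13 9 10 11 8 7 5 6 1 3 12)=((0 9 8 6 12 13 11 5 3 4 10 7 1))^9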